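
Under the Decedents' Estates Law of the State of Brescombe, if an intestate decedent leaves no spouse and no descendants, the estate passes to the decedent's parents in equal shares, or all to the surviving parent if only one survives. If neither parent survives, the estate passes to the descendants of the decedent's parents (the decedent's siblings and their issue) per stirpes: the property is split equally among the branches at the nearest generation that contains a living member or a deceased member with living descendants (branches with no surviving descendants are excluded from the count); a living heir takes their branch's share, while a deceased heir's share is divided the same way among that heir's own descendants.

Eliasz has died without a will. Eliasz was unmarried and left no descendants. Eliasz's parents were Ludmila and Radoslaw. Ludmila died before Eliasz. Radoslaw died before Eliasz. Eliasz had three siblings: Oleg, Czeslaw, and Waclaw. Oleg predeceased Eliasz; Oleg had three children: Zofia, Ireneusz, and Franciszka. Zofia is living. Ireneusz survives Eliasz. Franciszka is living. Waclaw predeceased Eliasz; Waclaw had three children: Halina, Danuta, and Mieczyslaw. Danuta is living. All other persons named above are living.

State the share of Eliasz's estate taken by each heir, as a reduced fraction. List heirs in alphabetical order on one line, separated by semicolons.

Neither parent survives and there are no descendants, so the estate passes to Eliasz's siblings and their issue per stirpes.
The estate is divided into 3 equal shares of 1/3 among Oleg, Czeslaw, Waclaw.
Oleg predeceased; the 1/3 allotted to Oleg's branch passes to Oleg's issue by representation.
The 1/3 is divided into 3 equal shares of 1/9 among Zofia, Ireneusz, Franciszka.
Zofia is living and takes 1/9.
Ireneusz is living and takes 1/9.
Franciszka is living and takes 1/9.
Czeslaw is living and takes 1/3.
Waclaw predeceased; the 1/3 allotted to Waclaw's branch passes to Waclaw's issue by representation.
The 1/3 is divided into 3 equal shares of 1/9 among Halina, Danuta, Mieczyslaw.
Halina is living and takes 1/9.
Danuta is living and takes 1/9.
Mieczyslaw is living and takes 1/9.

Czeslaw 1/3; Danuta 1/9; Franciszka 1/9; Halina 1/9; Ireneusz 1/9; Mieczyslaw 1/9; Zofia 1/9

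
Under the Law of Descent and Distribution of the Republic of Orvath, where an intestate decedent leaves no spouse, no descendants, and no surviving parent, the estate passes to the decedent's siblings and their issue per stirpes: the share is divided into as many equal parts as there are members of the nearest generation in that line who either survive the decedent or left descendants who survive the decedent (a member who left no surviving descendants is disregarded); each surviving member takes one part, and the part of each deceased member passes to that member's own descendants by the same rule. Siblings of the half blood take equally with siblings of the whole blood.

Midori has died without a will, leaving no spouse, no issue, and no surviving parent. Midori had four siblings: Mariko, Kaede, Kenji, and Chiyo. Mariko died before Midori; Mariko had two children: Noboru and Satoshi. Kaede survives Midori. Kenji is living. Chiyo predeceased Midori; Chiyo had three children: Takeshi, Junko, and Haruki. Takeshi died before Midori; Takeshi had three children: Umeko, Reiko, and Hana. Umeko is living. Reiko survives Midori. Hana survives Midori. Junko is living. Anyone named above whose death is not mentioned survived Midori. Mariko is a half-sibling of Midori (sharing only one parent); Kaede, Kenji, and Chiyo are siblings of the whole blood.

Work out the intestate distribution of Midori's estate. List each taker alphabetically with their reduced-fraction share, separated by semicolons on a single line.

No spouse, descendants, or parent survives, so the estate passes to Midori's siblings per stirpes.
Half-blood and whole-blood siblings take equally under the stated rule.
The estate is divided into 4 equal shares of 1/4 among Mariko, Kaede, Kenji, Chiyo.
Mariko predeceased; the 1/4 allotted to Mariko's branch passes to Mariko's issue by representation.
The 1/4 is divided into 2 equal shares of 1/8 among Noboru, Satoshi.
Noboru is living and takes 1/8.
Satoshi is living and takes 1/8.
Kaede is living and takes 1/4.
Kenji is living and takes 1/4.
Chiyo predeceased; the 1/4 allotted to Chiyo's branch passes to Chiyo's issue by representation.
The 1/4 is divided into 3 equal shares of 1/12 among Takeshi, Junko, Haruki.
Takeshi predeceased; the 1/12 allotted to Takeshi's branch passes to Takeshi's issue by representation.
The 1/12 is divided into 3 equal shares of 1/36 among Umeko, Reiko, Hana.
Umeko is living and takes 1/36.
Reiko is living and takes 1/36.
Hana is living and takes 1/36.
Junko is living and takes 1/12.
Haruki is living and takes 1/12.

Hana 1/36; Haruki 1/12; Junko 1/12; Kaede 1/4; Kenji 1/4; Noboru 1/8; Reiko 1/36; Satoshi 1/8; Umeko 1/36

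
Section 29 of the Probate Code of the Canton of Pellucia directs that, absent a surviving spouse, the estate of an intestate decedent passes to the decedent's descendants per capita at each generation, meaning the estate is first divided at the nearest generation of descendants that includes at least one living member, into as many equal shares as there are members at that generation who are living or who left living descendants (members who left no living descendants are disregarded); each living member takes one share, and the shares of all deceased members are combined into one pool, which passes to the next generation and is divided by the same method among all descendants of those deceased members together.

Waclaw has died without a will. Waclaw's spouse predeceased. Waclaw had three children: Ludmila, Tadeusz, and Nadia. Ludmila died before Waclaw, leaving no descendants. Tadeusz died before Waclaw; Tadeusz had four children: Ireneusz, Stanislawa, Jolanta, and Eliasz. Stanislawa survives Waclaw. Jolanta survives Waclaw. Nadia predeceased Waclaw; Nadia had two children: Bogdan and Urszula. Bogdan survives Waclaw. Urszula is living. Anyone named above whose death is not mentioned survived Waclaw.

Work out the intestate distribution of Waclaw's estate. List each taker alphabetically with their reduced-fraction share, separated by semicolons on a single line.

There is no surviving spouse, so the entire estate passes to Waclaw's descendants per capita at each generation.
No one at generation 1 (Tadeusz, Nadia) is living; moving to the next generation.
At generation 2 (Ireneusz, Stanislawa, Jolanta, Eliasz, Bogdan, Urszula) there are 6 shares of (1)/6 = 1/6 each.
Living: Ireneusz, Stanislawa, Jolanta, Eliasz, Bogdan, and Urszula — each takes 1/6.

Bogdan 1/6; Eliasz 1/6; Ireneusz 1/6; Jolanta 1/6; Stanislawa 1/6; Urszula 1/6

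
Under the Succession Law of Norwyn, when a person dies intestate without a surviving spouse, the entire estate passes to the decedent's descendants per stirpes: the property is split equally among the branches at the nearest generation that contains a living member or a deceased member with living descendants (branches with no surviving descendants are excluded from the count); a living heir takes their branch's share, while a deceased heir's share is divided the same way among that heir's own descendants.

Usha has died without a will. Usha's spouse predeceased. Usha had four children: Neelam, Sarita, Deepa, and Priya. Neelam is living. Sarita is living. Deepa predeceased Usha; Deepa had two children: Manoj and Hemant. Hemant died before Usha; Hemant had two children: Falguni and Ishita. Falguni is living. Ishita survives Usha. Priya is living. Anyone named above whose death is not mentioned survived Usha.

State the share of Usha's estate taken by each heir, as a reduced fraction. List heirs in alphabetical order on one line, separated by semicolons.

There is no surviving spouse, so the entire estate passes to Usha's descendants per stirpes.
The estate is divided into 4 equal shares of 1/4 among Neelam, Sarita, Deepa, Priya.
Neelam is living and takes 1/4.
Sarita is living and takes 1/4.
Deepa predeceased; the 1/4 allotted to Deepa's branch passes to Deepa's issue by representation.
The 1/4 is divided into 2 equal shares of 1/8 among Manoj, Hemant.
Manoj is living and takes 1/8.
Hemant predeceased; the 1/8 allotted to Hemant's branch passes to Hemant's issue by representation.
The 1/8 is divided into 2 equal shares of 1/16 among Falguni, Ishita.
Falguni is living and takes 1/16.
Ishita is living and takes 1/16.
Priya is living and takes 1/4.

Falguni 1/16; Ishita 1/16; Manoj 1/8; Neelam 1/4; Priya 1/4; Sarita 1/4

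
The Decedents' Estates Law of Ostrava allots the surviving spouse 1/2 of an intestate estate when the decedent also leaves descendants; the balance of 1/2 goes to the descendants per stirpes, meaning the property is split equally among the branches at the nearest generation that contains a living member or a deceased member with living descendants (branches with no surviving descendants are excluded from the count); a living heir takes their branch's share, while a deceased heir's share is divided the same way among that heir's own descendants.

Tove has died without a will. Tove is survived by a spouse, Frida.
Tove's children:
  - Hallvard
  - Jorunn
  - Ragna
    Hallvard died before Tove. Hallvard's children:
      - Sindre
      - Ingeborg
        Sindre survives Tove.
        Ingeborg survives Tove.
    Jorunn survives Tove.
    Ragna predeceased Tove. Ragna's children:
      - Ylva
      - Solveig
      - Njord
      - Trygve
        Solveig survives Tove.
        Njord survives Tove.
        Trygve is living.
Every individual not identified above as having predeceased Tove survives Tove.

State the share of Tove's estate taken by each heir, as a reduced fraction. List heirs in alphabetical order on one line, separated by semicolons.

Frida, as surviving spouse, takes 1/2.
The remaining 1/2 passes to Tove's descendants per stirpes.
The 1/2 is divided into 3 equal shares of 1/6 among Hallvard, Jorunn, Ragna.
Hallvard predeceased; the 1/6 allotted to Hallvard's branch passes to Hallvard's issue by representation.
The 1/6 is divided into 2 equal shares of 1/12 among Sindre, Ingeborg.
Sindre is living and takes 1/12.
Ingeborg is living and takes 1/12.
Jorunn is living and takes 1/6.
Ragna predeceased; the 1/6 allotted to Ragna's branch passes to Ragna's issue by representation.
The 1/6 is divided into 4 equal shares of 1/24 among Ylva, Solveig, Njord, Trygve.
Ylva is living and takes 1/24.
Solveig is living and takes 1/24.
Njord is living and takes 1/24.
Trygve is living and takes 1/24.

Frida 1/2; Ingeborg 1/12; Jorunn 1/6; Njord 1/24; Sindre 1/12; Solveig 1/24; Trygve 1/24; Ylva 1/24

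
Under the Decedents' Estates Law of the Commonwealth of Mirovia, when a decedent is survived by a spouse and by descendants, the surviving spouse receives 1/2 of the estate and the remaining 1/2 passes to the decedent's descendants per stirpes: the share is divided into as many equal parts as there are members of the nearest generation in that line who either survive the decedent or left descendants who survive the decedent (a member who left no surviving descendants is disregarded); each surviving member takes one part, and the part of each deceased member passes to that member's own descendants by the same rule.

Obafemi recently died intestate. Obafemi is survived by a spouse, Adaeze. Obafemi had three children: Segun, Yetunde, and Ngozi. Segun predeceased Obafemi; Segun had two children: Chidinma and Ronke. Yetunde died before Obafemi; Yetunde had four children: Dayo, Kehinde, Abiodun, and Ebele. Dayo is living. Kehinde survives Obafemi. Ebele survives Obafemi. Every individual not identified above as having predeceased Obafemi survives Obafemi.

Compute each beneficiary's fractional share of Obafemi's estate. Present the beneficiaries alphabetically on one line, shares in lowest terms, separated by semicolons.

Adaeze, as surviving spouse, takes 1/2.
The remaining 1/2 passes to Obafemi's descendants per stirpes.
The 1/2 is divided into 3 equal shares of 1/6 among Segun, Yetunde, Ngozi.
Segun predeceased; the 1/6 allotted to Segun's branch passes to Segun's issue by representation.
The 1/6 is divided into 2 equal shares of 1/12 among Chidinma, Ronke.
Chidinma is living and takes 1/12.
Ronke is living and takes 1/12.
Yetunde predeceased; the 1/6 allotted to Yetunde's branch passes to Yetunde's issue by representation.
The 1/6 is divided into 4 equal shares of 1/24 among Dayo, Kehinde, Abiodun, Ebele.
Dayo is living and takes 1/24.
Kehinde is living and takes 1/24.
Abiodun is living and takes 1/24.
Ebele is living and takes 1/24.
Ngozi is living and takes 1/6.

Abiodun 1/24; Adaeze 1/2; Chidinma 1/12; Dayo 1/24; Ebele 1/24; Kehinde 1/24; Ngozi 1/6; Ronke 1/12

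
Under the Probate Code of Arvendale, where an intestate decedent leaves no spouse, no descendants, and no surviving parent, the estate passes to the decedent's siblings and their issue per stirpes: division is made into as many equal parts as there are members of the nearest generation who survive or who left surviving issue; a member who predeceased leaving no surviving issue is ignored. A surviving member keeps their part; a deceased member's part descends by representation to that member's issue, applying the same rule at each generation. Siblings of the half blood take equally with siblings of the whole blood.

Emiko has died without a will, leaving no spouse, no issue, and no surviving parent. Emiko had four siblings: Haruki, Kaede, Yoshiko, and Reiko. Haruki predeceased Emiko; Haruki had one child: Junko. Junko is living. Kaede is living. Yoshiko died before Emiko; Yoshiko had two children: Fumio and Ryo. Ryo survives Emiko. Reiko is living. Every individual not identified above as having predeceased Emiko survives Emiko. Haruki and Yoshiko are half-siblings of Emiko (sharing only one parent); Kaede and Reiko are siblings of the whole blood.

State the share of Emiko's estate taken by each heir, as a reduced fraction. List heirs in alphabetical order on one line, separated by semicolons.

No spouse, descendants, or parent survives, so the estate passes to Emiko's siblings per stirpes.
Half-blood and whole-blood siblings take equally under the stated rule.
The estate is divided into 4 equal shares of 1/4 among Haruki, Kaede, Yoshiko, Reiko.
Haruki predeceased; the 1/4 allotted to Haruki's branch passes to Haruki's issue by representation.
Junko is the sole taker at this level and receives the full 1/4.
Kaede is living and takes 1/4.
Yoshiko predeceased; the 1/4 allotted to Yoshiko's branch passes to Yoshiko's issue by representation.
The 1/4 is divided into 2 equal shares of 1/8 among Fumio, Ryo.
Fumio is living and takes 1/8.
Ryo is living and takes 1/8.
Reiko is living and takes 1/4.

Fumio 1/8; Junko 1/4; Kaede 1/4; Reiko 1/4; Ryo 1/8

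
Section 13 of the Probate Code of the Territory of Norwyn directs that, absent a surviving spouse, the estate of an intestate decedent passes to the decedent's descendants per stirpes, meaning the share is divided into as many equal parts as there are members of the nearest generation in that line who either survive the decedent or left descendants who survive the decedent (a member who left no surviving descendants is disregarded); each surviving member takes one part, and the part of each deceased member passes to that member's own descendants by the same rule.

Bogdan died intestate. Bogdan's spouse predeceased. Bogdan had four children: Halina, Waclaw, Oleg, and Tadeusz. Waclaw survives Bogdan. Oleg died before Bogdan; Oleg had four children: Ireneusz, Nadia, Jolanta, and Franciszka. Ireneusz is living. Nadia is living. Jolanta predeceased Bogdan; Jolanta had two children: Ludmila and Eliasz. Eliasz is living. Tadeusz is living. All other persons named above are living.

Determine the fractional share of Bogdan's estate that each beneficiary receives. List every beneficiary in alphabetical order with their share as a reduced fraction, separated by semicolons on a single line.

There is no surviving spouse, so the entire estate passes to Bogdan's descendants per stirpes.
The estate is divided into 4 equal shares of 1/4 among Halina, Waclaw, Oleg, Tadeusz.
Halina is living and takes 1/4.
Waclaw is living and takes 1/4.
Oleg predeceased; the 1/4 allotted to Oleg's branch passes to Oleg's issue by representation.
The 1/4 is divided into 4 equal shares of 1/16 among Ireneusz, Nadia, Jolanta, Franciszka.
Ireneusz is living and takes 1/16.
Nadia is living and takes 1/16.
Jolanta predeceased; the 1/16 allotted to Jolanta's branch passes to Jolanta's issue by representation.
The 1/16 is divided into 2 equal shares of 1/32 among Ludmila, Eliasz.
Ludmila is living and takes 1/32.
Eliasz is living and takes 1/32.
Franciszka is living and takes 1/16.
Tadeusz is living and takes 1/4.

Eliasz 1/32; Franciszka 1/16; Halina 1/4; Ireneusz 1/16; Ludmila 1/32; Nadia 1/16; Tadeusz 1/4; Waclaw 1/4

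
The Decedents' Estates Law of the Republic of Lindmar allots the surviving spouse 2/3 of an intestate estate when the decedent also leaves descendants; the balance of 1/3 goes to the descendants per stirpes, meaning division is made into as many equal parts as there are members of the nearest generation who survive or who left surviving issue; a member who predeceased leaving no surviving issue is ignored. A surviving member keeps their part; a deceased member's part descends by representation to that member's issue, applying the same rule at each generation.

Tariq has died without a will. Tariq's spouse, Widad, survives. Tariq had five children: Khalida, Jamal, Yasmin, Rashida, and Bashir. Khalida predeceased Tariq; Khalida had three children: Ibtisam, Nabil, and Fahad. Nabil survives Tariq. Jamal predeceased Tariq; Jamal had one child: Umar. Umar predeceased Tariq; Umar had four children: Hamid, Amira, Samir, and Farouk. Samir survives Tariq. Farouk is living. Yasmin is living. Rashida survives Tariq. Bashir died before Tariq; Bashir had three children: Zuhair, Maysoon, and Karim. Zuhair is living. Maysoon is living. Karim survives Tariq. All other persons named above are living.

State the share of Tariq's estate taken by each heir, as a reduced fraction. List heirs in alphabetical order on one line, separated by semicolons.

Widad, as surviving spouse, takes 2/3.
The remaining 1/3 passes to Tariq's descendants per stirpes.
The 1/3 is divided into 5 equal shares of 1/15 among Khalida, Jamal, Yasmin, Rashida, Bashir.
Khalida predeceased; the 1/15 allotted to Khalida's branch passes to Khalida's issue by representation.
The 1/15 is divided into 3 equal shares of 1/45 among Ibtisam, Nabil, Fahad.
Ibtisam is living and takes 1/45.
Nabil is living and takes 1/45.
Fahad is living and takes 1/45.
Jamal predeceased; the 1/15 allotted to Jamal's branch passes to Jamal's issue by representation.
Umar's line is the sole branch at this level, so the full 1/15 passes to Umar's issue by representation.
The 1/15 is divided into 4 equal shares of 1/60 among Hamid, Amira, Samir, Farouk.
Hamid is living and takes 1/60.
Amira is living and takes 1/60.
Samir is living and takes 1/60.
Farouk is living and takes 1/60.
Yasmin is living and takes 1/15.
Rashida is living and takes 1/15.
Bashir predeceased; the 1/15 allotted to Bashir's branch passes to Bashir's issue by representation.
The 1/15 is divided into 3 equal shares of 1/45 among Zuhair, Maysoon, Karim.
Zuhair is living and takes 1/45.
Maysoon is living and takes 1/45.
Karim is living and takes 1/45.

Amira 1/60; Fahad 1/45; Farouk 1/60; Hamid 1/60; Ibtisam 1/45; Karim 1/45; Maysoon 1/45; Nabil 1/45; Rashida 1/15; Samir 1/60; Widad 2/3; Yasmin 1/15; Zuhair 1/45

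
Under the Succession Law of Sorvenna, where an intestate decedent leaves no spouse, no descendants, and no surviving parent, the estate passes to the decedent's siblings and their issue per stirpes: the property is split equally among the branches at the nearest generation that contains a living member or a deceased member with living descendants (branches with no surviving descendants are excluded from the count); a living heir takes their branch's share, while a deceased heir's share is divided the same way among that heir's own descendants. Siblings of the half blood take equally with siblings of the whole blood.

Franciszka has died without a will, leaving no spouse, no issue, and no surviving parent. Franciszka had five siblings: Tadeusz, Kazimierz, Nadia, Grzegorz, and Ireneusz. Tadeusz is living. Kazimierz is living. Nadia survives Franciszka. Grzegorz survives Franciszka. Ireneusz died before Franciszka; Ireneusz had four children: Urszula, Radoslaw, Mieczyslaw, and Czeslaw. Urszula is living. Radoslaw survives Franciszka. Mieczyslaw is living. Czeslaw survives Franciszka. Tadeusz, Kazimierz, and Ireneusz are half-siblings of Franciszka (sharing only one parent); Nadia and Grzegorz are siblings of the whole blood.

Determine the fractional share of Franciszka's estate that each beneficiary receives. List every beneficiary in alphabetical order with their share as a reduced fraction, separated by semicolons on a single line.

No spouse, descendants, or parent survives, so the estate passes to Franciszka's siblings per stirpes.
Half-blood and whole-blood siblings take equally under the stated rule.
The estate is divided into 5 equal shares of 1/5 among Tadeusz, Kazimierz, Nadia, Grzegorz, Ireneusz.
Tadeusz is living and takes 1/5.
Kazimierz is living and takes 1/5.
Nadia is living and takes 1/5.
Grzegorz is living and takes 1/5.
Ireneusz predeceased; the 1/5 allotted to Ireneusz's branch passes to Ireneusz's issue by representation.
The 1/5 is divided into 4 equal shares of 1/20 among Urszula, Radoslaw, Mieczyslaw, Czeslaw.
Urszula is living and takes 1/20.
Radoslaw is living and takes 1/20.
Mieczyslaw is living and takes 1/20.
Czeslaw is living and takes 1/20.

Czeslaw 1/20; Grzegorz 1/5; Kazimierz 1/5; Mieczyslaw 1/20; Nadia 1/5; Radoslaw 1/20; Tadeusz 1/5; Urszula 1/20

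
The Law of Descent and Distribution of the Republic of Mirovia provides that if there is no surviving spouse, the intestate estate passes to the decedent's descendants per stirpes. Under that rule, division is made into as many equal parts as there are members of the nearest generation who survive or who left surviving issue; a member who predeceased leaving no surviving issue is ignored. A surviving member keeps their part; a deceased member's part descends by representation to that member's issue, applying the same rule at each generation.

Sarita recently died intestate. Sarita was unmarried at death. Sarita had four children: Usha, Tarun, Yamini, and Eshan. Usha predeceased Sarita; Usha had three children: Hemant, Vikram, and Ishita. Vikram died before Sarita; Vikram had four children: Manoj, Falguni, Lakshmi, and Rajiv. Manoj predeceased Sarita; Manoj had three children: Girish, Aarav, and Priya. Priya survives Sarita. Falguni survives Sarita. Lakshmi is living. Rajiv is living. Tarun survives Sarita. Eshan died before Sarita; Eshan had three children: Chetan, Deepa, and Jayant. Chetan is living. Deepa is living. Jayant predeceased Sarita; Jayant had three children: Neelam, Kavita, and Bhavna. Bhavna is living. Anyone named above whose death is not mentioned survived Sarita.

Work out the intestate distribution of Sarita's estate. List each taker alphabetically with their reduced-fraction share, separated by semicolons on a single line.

Aarav 1/144; Bhavna 1/36; Chetan 1/12; Deepa 1/12; Falguni 1/48; Girish 1/144; Hemant 1/12; Ishita 1/12; Kavita 1/36; Lakshmi 1/48; Neelam 1/36; Priya 1/144; Rajiv 1/48; Tarun 1/4; Yamini 1/4

There is no surviving spouse, so the entire estate passes to Sarita's descendants per stirpes.
The estate is divided into 4 equal shares of 1/4 among Usha, Tarun, Yamini, Eshan.
Usha predeceased; the 1/4 allotted to Usha's branch passes to Usha's issue by representation.
The 1/4 is divided into 3 equal shares of 1/12 among Hemant, Vikram, Ishita.
Hemant is living and takes 1/12.
Vikram predeceased; the 1/12 allotted to Vikram's branch passes to Vikram's issue by representation.
The 1/12 is divided into 4 equal shares of 1/48 among Manoj, Falguni, Lakshmi, Rajiv.
Manoj predeceased; the 1/48 allotted to Manoj's branch passes to Manoj's issue by representation.
The 1/48 is divided into 3 equal shares of 1/144 among Girish, Aarav, Priya.
Girish is living and takes 1/144.
Aarav is living and takes 1/144.
Priya is living and takes 1/144.
Falguni is living and takes 1/48.
Lakshmi is living and takes 1/48.
Rajiv is living and takes 1/48.
Ishita is living and takes 1/12.
Tarun is living and takes 1/4.
Yamini is living and takes 1/4.
Eshan predeceased; the 1/4 allotted to Eshan's branch passes to Eshan's issue by representation.
The 1/4 is divided into 3 equal shares of 1/12 among Chetan, Deepa, Jayant.
Chetan is living and takes 1/12.
Deepa is living and takes 1/12.
Jayant predeceased; the 1/12 allotted to Jayant's branch passes to Jayant's issue by representation.
The 1/12 is divided into 3 equal shares of 1/36 among Neelam, Kavita, Bhavna.
Neelam is living and takes 1/36.
Kavita is living and takes 1/36.
Bhavna is living and takes 1/36.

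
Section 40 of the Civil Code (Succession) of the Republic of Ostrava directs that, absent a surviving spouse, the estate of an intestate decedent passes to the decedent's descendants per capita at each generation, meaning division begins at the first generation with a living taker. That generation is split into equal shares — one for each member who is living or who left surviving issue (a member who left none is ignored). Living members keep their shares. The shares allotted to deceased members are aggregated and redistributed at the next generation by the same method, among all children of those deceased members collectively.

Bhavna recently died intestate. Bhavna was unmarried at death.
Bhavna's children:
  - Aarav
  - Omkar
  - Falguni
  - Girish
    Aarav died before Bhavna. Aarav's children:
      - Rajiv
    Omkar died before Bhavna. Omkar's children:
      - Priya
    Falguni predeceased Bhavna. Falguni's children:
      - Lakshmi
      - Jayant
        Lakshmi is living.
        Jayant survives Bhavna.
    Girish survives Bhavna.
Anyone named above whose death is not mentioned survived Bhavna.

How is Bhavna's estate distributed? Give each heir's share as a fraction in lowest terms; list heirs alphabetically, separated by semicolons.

Girish 1/4; Jayant 3/16; Lakshmi 3/16; Priya 3/16; Rajiv 3/16

There is no surviving spouse, so the entire estate passes to Bhavna's descendants per capita at each generation.
At generation 1 (Aarav, Omkar, Falguni, Girish) there are 4 shares of (1)/4 = 1/4 each.
Living: Girish — each takes 1/4.
Deceased: Aarav, Omkar, and Falguni. Their combined 3/4 is pooled and carried to generation 2.
At generation 2 (Rajiv, Priya, Lakshmi, Jayant) there are 4 shares of (3/4)/4 = 3/16 each.
Living: Rajiv, Priya, Lakshmi, and Jayant — each takes 3/16.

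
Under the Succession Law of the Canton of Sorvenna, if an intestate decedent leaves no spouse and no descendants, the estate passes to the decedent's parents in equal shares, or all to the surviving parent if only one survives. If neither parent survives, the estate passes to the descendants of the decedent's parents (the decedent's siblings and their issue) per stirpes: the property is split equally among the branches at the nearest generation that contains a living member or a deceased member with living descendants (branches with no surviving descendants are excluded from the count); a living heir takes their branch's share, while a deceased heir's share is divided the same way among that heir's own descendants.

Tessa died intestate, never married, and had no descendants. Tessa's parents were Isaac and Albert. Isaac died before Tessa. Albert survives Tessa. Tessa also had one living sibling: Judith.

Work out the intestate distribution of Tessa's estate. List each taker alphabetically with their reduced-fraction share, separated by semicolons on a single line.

Only one parent, Albert, survives, so Albert takes the entire estate. The siblings take nothing because a surviving parent has priority.

Albert 1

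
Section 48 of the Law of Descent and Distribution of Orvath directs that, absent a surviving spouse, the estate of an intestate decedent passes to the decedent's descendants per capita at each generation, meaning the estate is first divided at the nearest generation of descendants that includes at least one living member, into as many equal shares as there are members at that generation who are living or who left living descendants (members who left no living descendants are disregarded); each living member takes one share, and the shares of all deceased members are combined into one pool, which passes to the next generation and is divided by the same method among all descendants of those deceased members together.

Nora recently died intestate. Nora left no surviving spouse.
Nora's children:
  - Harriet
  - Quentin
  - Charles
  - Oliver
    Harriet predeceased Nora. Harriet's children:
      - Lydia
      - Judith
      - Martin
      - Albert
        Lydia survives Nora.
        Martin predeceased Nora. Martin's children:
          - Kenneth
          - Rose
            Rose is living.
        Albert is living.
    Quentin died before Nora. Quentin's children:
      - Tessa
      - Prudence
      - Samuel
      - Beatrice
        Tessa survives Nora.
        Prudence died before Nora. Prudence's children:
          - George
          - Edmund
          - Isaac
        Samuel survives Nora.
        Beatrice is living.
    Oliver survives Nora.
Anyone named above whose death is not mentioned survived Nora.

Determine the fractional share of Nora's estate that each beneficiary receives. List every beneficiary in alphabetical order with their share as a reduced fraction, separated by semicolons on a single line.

Albert 1/16; Beatrice 1/16; Charles 1/4; Edmund 1/40; George 1/40; Isaac 1/40; Judith 1/16; Kenneth 1/40; Lydia 1/16; Oliver 1/4; Rose 1/40; Samuel 1/16; Tessa 1/16

There is no surviving spouse, so the entire estate passes to Nora's descendants per capita at each generation.
At generation 1 (Harriet, Quentin, Charles, Oliver) there are 4 shares of (1)/4 = 1/4 each.
Living: Charles and Oliver — each takes 1/4.
Deceased: Harriet and Quentin. Their combined 1/2 is pooled and carried to generation 2.
At generation 2 (Lydia, Judith, Martin, Albert, Tessa, Prudence, Samuel, Beatrice) there are 8 shares of (1/2)/8 = 1/16 each.
Living: Lydia, Judith, Albert, Tessa, Samuel, and Beatrice — each takes 1/16.
Deceased: Martin and Prudence. Their combined 1/8 is pooled and carried to generation 3.
At generation 3 (Kenneth, Rose, George, Edmund, Isaac) there are 5 shares of (1/8)/5 = 1/40 each.
Living: Kenneth, Rose, George, Edmund, and Isaac — each takes 1/40.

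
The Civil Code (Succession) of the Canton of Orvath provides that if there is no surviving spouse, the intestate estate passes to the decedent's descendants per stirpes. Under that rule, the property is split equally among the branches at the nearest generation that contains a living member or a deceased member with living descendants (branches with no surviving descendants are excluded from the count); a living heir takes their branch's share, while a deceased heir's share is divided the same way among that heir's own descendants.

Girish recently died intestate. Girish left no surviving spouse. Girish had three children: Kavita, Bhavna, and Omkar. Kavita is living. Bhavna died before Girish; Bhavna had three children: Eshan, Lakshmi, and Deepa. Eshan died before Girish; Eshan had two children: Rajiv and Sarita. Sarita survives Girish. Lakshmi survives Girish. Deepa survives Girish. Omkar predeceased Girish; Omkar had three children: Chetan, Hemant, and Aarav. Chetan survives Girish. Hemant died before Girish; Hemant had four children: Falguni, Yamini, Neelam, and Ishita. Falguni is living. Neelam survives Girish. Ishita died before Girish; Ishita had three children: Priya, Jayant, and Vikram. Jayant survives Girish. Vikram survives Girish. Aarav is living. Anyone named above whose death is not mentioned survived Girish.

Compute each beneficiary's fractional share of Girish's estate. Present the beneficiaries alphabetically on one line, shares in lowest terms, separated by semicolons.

Aarav 1/9; Chetan 1/9; Deepa 1/9; Falguni 1/36; Jayant 1/108; Kavita 1/3; Lakshmi 1/9; Neelam 1/36; Priya 1/108; Rajiv 1/18; Sarita 1/18; Vikram 1/108; Yamini 1/36

There is no surviving spouse, so the entire estate passes to Girish's descendants per stirpes.
The estate is divided into 3 equal shares of 1/3 among Kavita, Bhavna, Omkar.
Kavita is living and takes 1/3.
Bhavna predeceased; the 1/3 allotted to Bhavna's branch passes to Bhavna's issue by representation.
The 1/3 is divided into 3 equal shares of 1/9 among Eshan, Lakshmi, Deepa.
Eshan predeceased; the 1/9 allotted to Eshan's branch passes to Eshan's issue by representation.
The 1/9 is divided into 2 equal shares of 1/18 among Rajiv, Sarita.
Rajiv is living and takes 1/18.
Sarita is living and takes 1/18.
Lakshmi is living and takes 1/9.
Deepa is living and takes 1/9.
Omkar predeceased; the 1/3 allotted to Omkar's branch passes to Omkar's issue by representation.
The 1/3 is divided into 3 equal shares of 1/9 among Chetan, Hemant, Aarav.
Chetan is living and takes 1/9.
Hemant predeceased; the 1/9 allotted to Hemant's branch passes to Hemant's issue by representation.
The 1/9 is divided into 4 equal shares of 1/36 among Falguni, Yamini, Neelam, Ishita.
Falguni is living and takes 1/36.
Yamini is living and takes 1/36.
Neelam is living and takes 1/36.
Ishita predeceased; the 1/36 allotted to Ishita's branch passes to Ishita's issue by representation.
The 1/36 is divided into 3 equal shares of 1/108 among Priya, Jayant, Vikram.
Priya is living and takes 1/108.
Jayant is living and takes 1/108.
Vikram is living and takes 1/108.
Aarav is living and takes 1/9.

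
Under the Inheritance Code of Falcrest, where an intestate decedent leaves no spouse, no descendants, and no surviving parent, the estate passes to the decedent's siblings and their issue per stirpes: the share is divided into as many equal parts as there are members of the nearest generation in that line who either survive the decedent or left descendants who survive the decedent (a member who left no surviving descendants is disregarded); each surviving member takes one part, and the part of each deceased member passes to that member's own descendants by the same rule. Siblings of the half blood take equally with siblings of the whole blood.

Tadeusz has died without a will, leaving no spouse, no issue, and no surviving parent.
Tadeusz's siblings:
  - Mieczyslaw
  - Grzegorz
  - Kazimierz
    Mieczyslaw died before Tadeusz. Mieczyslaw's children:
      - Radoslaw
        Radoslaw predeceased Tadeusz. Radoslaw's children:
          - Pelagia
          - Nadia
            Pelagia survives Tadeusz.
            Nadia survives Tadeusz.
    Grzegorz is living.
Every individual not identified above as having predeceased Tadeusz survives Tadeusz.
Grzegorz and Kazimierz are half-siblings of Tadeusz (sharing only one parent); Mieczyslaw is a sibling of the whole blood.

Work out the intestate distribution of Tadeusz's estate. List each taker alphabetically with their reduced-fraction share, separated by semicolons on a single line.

No spouse, descendants, or parent survives, so the estate passes to Tadeusz's siblings per stirpes.
Half-blood and whole-blood siblings take equally under the stated rule.
The estate is divided into 3 equal shares of 1/3 among Mieczyslaw, Grzegorz, Kazimierz.
Mieczyslaw predeceased; the 1/3 allotted to Mieczyslaw's branch passes to Mieczyslaw's issue by representation.
Radoslaw's line is the sole branch at this level, so the full 1/3 passes to Radoslaw's issue by representation.
The 1/3 is divided into 2 equal shares of 1/6 among Pelagia, Nadia.
Pelagia is living and takes 1/6.
Nadia is living and takes 1/6.
Grzegorz is living and takes 1/3.
Kazimierz is living and takes 1/3.

Grzegorz 1/3; Kazimierz 1/3; Nadia 1/6; Pelagia 1/6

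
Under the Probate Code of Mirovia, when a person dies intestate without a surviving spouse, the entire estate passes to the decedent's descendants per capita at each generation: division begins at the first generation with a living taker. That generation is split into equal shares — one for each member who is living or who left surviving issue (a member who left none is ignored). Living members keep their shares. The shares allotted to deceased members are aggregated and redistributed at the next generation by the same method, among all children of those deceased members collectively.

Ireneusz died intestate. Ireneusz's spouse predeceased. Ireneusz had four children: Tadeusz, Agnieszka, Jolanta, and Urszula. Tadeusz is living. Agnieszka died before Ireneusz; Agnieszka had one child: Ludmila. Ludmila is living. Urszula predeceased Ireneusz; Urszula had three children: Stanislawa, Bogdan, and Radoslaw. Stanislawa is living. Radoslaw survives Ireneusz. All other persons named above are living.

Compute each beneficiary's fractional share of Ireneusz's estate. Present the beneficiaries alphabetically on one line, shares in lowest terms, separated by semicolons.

Bogdan 1/8; Jolanta 1/4; Ludmila 1/8; Radoslaw 1/8; Stanislawa 1/8; Tadeusz 1/4

There is no surviving spouse, so the entire estate passes to Ireneusz's descendants per capita at each generation.
At generation 1 (Tadeusz, Agnieszka, Jolanta, Urszula) there are 4 shares of (1)/4 = 1/4 each.
Living: Tadeusz and Jolanta — each takes 1/4.
Deceased: Agnieszka and Urszula. Their combined 1/2 is pooled and carried to generation 2.
At generation 2 (Ludmila, Stanislawa, Bogdan, Radoslaw) there are 4 shares of (1/2)/4 = 1/8 each.
Living: Ludmila, Stanislawa, Bogdan, and Radoslaw — each takes 1/8.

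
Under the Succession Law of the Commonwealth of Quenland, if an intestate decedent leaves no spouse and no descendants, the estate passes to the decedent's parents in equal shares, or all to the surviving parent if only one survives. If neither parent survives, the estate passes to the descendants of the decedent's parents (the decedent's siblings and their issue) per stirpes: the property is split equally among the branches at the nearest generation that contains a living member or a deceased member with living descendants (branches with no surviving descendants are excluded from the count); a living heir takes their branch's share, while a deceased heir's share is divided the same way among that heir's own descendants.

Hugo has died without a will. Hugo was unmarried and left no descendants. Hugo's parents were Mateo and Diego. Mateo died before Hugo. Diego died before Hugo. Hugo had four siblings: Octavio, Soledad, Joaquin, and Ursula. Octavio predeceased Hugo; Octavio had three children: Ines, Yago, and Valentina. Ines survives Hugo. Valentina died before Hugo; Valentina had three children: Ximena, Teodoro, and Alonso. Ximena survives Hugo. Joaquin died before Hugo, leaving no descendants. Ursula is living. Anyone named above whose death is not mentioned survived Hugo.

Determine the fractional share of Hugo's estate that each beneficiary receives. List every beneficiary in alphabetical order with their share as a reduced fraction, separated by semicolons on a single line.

Alonso 1/27; Ines 1/9; Soledad 1/3; Teodoro 1/27; Ursula 1/3; Ximena 1/27; Yago 1/9

Neither parent survives and there are no descendants, so the estate passes to Hugo's siblings and their issue per stirpes.
Joaquin left no surviving issue, so that branch lapses and is disregarded.
The estate is divided into 3 equal shares of 1/3 among Octavio, Soledad, Ursula.
Octavio predeceased; the 1/3 allotted to Octavio's branch passes to Octavio's issue by representation.
The 1/3 is divided into 3 equal shares of 1/9 among Ines, Yago, Valentina.
Ines is living and takes 1/9.
Yago is living and takes 1/9.
Valentina predeceased; the 1/9 allotted to Valentina's branch passes to Valentina's issue by representation.
The 1/9 is divided into 3 equal shares of 1/27 among Ximena, Teodoro, Alonso.
Ximena is living and takes 1/27.
Teodoro is living and takes 1/27.
Alonso is living and takes 1/27.
Soledad is living and takes 1/3.
Ursula is living and takes 1/3.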